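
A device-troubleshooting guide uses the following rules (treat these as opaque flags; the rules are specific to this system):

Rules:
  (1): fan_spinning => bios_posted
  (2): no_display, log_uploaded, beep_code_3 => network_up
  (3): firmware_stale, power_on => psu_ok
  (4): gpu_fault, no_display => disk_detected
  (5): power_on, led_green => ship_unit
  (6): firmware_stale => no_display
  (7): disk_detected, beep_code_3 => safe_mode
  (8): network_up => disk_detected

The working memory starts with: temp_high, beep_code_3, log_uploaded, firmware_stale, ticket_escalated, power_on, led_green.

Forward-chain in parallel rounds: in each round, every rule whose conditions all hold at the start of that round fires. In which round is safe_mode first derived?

4

Round 1 — (3), (5), (6), derive psu_ok, ship_unit, no_display.
Round 2 — (2), derive network_up.
Round 3 — (8), derive disk_detected.
Round 4 — (7), derive safe_mode.
safe_mode first appears in round 4.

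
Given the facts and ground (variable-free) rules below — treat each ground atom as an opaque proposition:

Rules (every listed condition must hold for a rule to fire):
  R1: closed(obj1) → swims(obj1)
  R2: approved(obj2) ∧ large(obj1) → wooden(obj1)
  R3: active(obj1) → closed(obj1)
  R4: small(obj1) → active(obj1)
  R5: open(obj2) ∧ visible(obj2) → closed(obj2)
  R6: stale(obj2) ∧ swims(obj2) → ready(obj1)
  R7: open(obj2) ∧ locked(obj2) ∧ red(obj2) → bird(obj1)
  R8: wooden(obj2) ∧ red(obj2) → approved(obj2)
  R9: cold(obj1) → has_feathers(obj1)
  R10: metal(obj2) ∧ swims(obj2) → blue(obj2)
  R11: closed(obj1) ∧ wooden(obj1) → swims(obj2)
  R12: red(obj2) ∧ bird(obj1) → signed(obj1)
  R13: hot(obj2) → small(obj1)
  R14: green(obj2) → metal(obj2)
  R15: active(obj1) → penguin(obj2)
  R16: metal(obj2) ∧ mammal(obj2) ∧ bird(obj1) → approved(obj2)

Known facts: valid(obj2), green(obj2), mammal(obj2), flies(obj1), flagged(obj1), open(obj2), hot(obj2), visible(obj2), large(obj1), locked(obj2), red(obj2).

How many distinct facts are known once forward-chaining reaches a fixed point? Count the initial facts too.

24

Round 1 fires R5, R7, R13, R14, giving closed(obj2), bird(obj1), small(obj1), metal(obj2).
Round 2 fires R4, R12, R16, giving active(obj1), signed(obj1), approved(obj2).
Round 3 fires R2, R3, R15, giving wooden(obj1), closed(obj1), penguin(obj2).
Round 4 fires R1, R11, giving swims(obj1), swims(obj2).
Round 5 fires R10, giving blue(obj2).
Closure: {active(obj1), approved(obj2), bird(obj1), blue(obj2), closed(obj1), closed(obj2), flagged(obj1), flies(obj1), green(obj2), hot(obj2), large(obj1), locked(obj2), mammal(obj2), metal(obj2), open(obj2), penguin(obj2), red(obj2), signed(obj1), small(obj1), swims(obj1), swims(obj2), valid(obj2), visible(obj2), wooden(obj1)} — 24 facts.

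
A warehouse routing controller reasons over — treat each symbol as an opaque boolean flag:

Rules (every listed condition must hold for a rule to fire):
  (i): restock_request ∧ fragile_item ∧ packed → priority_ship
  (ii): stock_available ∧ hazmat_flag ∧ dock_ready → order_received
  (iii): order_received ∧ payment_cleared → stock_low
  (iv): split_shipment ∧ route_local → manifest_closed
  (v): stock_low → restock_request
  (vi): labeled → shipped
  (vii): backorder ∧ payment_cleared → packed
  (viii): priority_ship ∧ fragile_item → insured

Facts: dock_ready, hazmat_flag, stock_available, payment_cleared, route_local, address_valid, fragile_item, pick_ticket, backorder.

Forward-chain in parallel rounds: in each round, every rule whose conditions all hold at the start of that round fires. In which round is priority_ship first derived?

4

Round 1: (ii) [stock_available ∧ hazmat_flag ∧ dock_ready → order_received]; (vii) [backorder ∧ payment_cleared → packed]. New: order_received, packed.
Round 2: (iii) [order_received ∧ payment_cleared → stock_low]. New: stock_low.
Round 3: (v) [stock_low → restock_request]. New: restock_request.
Round 4: (i) [restock_request ∧ fragile_item ∧ packed → priority_ship]. New: priority_ship.
priority_ship first appears in round 4.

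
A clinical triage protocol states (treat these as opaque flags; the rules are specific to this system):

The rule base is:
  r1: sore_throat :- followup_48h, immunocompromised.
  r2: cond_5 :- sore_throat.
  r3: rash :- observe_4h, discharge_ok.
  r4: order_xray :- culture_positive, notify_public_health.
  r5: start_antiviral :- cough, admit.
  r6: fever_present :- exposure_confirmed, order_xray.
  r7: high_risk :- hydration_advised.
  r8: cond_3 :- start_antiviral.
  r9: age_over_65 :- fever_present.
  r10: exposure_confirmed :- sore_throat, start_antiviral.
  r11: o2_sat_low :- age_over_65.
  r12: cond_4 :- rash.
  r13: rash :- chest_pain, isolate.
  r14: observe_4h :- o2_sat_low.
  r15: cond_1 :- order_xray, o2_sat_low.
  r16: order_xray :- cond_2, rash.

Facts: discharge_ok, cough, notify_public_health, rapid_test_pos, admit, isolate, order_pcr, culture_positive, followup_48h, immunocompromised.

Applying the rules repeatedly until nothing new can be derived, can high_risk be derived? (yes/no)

Round 1 — r1, r4, r5, derive sore_throat, order_xray, start_antiviral.
Round 2 — r2, r8, r10, derive cond_5, cond_3, exposure_confirmed.
Round 3 — r6, derive fever_present.
Round 4 — r9, derive age_over_65.
Round 5 — r11, derive o2_sat_low.
Round 6 — r14, r15, derive observe_4h, cond_1.
Round 7 — r3, derive rash.
Round 8 — r12, derive cond_4.
Fixed point reached. high_risk is concluded only by r7; r7 needs hydration_advised (never derived).

no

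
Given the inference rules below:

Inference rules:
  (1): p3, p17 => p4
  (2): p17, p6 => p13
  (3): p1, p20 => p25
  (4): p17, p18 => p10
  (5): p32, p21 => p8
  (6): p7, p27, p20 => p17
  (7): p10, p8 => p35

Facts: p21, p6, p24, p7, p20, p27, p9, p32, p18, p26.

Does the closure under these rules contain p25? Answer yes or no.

[1] (5) [p32, p21 => p8]; (6) [p7, p27, p20 => p17]. ⇒ new: p8, p17.
[2] (2) [p17, p6 => p13]; (4) [p17, p18 => p10]. ⇒ new: p13, p10.
[3] (7) [p10, p8 => p35]. ⇒ new: p35.
Fixed point reached. p25 is concluded only by (3); (3) needs p1 (never derived).

no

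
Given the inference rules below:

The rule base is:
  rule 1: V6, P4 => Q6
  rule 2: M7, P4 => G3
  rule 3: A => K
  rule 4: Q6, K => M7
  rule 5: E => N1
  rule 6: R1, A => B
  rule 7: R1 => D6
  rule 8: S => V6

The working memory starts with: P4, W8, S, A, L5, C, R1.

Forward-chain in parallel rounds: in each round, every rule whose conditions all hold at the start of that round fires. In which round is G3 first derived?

4

Round 1: rule 3 [A => K]; rule 6 [R1, A => B]; rule 7 [R1 => D6]; rule 8 [S => V6]. New: K, B, D6, V6.
Round 2: rule 1 [V6, P4 => Q6]. New: Q6.
Round 3: rule 4 [Q6, K => M7]. New: M7.
Round 4: rule 2 [M7, P4 => G3]. New: G3.
G3 first appears in round 4.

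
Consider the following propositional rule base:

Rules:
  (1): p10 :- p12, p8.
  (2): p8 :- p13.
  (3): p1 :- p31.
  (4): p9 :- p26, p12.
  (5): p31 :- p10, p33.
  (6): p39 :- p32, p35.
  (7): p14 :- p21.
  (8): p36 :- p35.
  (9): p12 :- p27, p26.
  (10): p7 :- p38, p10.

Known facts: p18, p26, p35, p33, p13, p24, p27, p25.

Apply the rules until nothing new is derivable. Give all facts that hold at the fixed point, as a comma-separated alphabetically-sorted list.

p1, p10, p12, p13, p18, p24, p25, p26, p27, p31, p33, p35, p36, p8, p9

Round 1 fires (2), (8), (9), giving p8, p36, p12.
Round 2 fires (1), (4), giving p10, p9.
Round 3 fires (5), giving p31.
Round 4 fires (3), giving p1.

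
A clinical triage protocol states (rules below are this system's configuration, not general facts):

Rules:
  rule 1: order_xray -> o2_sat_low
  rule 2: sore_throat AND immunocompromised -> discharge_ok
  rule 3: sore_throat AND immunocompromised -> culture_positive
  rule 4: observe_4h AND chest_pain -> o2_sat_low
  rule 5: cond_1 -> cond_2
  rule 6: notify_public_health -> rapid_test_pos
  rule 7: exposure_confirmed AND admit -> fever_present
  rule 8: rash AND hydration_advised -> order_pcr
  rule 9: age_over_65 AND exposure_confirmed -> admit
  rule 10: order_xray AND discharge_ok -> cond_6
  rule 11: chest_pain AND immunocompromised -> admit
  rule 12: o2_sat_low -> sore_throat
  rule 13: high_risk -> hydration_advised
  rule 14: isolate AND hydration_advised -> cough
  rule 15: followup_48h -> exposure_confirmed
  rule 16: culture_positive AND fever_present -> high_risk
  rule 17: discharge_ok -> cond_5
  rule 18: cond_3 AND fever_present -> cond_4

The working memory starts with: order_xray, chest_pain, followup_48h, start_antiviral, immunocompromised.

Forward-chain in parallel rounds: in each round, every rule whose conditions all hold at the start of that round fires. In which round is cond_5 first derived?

4

Round 1: rule 1 [order_xray -> o2_sat_low]; rule 11 [chest_pain AND immunocompromised -> admit]; rule 15 [followup_48h -> exposure_confirmed]. Adds o2_sat_low, admit, exposure_confirmed.
Round 2: rule 7 [exposure_confirmed AND admit -> fever_present]; rule 12 [o2_sat_low -> sore_throat]. Adds fever_present, sore_throat.
Round 3: rule 2 [sore_throat AND immunocompromised -> discharge_ok]; rule 3 [sore_throat AND immunocompromised -> culture_positive]. Adds discharge_ok, culture_positive.
Round 4: rule 10 [order_xray AND discharge_ok -> cond_6]; rule 16 [culture_positive AND fever_present -> high_risk]; rule 17 [discharge_ok -> cond_5]. Adds cond_6, high_risk, cond_5.
cond_5 first appears in round 4.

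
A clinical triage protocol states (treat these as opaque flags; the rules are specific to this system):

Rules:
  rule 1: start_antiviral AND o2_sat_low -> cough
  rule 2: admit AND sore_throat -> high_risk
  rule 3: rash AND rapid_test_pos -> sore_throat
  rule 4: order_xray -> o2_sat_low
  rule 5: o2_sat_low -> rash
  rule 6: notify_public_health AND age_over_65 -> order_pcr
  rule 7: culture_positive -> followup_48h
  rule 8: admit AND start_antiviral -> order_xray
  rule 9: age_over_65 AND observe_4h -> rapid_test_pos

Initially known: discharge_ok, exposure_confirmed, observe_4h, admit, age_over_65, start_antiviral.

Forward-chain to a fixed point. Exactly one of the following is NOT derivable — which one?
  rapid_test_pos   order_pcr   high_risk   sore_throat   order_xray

Round 1: rule 8 [admit AND start_antiviral -> order_xray]; rule 9 [age_over_65 AND observe_4h -> rapid_test_pos]. New: order_xray, rapid_test_pos.
Round 2: rule 4 [order_xray -> o2_sat_low]. New: o2_sat_low.
Round 3: rule 1 [start_antiviral AND o2_sat_low -> cough]; rule 5 [o2_sat_low -> rash]. New: cough, rash.
Round 4: rule 3 [rash AND rapid_test_pos -> sore_throat]. New: sore_throat.
Round 5: rule 2 [admit AND sore_throat -> high_risk]. New: high_risk.
Derived: order_xray (round 1), sore_throat (round 4), high_risk (round 5), rapid_test_pos (round 1). order_pcr never appears in any round.

order_pcr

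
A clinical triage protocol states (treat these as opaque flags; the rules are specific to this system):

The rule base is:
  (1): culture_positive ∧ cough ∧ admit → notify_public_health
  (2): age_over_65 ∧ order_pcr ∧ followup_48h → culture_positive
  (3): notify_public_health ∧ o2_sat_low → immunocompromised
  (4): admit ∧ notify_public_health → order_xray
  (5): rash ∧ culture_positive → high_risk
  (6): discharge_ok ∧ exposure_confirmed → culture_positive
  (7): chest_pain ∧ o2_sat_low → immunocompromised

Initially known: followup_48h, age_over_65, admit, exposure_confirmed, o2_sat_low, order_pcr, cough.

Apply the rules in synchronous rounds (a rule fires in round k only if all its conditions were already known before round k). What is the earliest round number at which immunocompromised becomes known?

[1] (2) [age_over_65 ∧ order_pcr ∧ followup_48h → culture_positive]. ⇒ new: culture_positive.
[2] (1) [culture_positive ∧ cough ∧ admit → notify_public_health]. ⇒ new: notify_public_health.
[3] (3) [notify_public_health ∧ o2_sat_low → immunocompromised]; (4) [admit ∧ notify_public_health → order_xray]. ⇒ new: immunocompromised, order_xray.
immunocompromised first appears in round 3.

3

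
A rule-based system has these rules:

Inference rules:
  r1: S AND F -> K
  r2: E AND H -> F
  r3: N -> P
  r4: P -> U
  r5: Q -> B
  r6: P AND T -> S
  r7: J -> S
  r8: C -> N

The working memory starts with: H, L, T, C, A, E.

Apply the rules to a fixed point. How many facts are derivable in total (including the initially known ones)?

Round 1 — r2, r8, derive F, N.
Round 2 — r3, derive P.
Round 3 — r4, r6, derive U, S.
Round 4 — r1, derive K.
Closure: {A, C, E, F, H, K, L, N, P, S, T, U} — 12 facts.

12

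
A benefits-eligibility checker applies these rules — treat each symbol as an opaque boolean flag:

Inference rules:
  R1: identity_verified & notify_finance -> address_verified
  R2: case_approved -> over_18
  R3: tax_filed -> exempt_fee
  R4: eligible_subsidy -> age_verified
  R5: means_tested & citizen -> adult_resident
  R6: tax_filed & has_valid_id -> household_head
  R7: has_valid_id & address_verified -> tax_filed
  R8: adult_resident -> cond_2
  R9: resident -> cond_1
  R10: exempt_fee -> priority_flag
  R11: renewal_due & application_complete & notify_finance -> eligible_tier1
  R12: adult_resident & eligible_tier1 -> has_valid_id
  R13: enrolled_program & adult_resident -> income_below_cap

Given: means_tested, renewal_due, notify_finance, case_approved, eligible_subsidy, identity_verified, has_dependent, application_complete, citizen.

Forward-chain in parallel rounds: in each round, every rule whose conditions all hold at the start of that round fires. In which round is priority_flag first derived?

5

Round 1: R1 [identity_verified & notify_finance -> address_verified]; R2 [case_approved -> over_18]; R4 [eligible_subsidy -> age_verified]; R5 [means_tested & citizen -> adult_resident]; R11 [renewal_due & application_complete & notify_finance -> eligible_tier1]. Adds address_verified, over_18, age_verified, adult_resident, eligible_tier1.
Round 2: R8 [adult_resident -> cond_2]; R12 [adult_resident & eligible_tier1 -> has_valid_id]. Adds cond_2, has_valid_id.
Round 3: R7 [has_valid_id & address_verified -> tax_filed]. Adds tax_filed.
Round 4: R3 [tax_filed -> exempt_fee]; R6 [tax_filed & has_valid_id -> household_head]. Adds exempt_fee, household_head.
Round 5: R10 [exempt_fee -> priority_flag]. Adds priority_flag.
priority_flag first appears in round 5.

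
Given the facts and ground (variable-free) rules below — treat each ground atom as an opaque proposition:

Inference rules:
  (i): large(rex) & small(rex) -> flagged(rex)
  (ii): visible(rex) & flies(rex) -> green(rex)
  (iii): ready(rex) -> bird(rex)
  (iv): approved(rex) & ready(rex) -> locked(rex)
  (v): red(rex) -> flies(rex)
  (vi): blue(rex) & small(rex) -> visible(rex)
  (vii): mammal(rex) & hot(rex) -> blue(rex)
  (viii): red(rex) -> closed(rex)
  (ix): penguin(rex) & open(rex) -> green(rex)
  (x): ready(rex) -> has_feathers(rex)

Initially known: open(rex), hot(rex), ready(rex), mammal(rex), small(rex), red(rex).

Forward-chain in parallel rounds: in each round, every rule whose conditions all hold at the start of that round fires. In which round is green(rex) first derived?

Round 1: (iii) [ready(rex) -> bird(rex)]; (v) [red(rex) -> flies(rex)]; (vii) [mammal(rex) & hot(rex) -> blue(rex)]; (viii) [red(rex) -> closed(rex)]; (x) [ready(rex) -> has_feathers(rex)]. Adds bird(rex), flies(rex), blue(rex), closed(rex), has_feathers(rex).
Round 2: (vi) [blue(rex) & small(rex) -> visible(rex)]. Adds visible(rex).
Round 3: (ii) [visible(rex) & flies(rex) -> green(rex)]. Adds green(rex).
green(rex) first appears in round 3.

3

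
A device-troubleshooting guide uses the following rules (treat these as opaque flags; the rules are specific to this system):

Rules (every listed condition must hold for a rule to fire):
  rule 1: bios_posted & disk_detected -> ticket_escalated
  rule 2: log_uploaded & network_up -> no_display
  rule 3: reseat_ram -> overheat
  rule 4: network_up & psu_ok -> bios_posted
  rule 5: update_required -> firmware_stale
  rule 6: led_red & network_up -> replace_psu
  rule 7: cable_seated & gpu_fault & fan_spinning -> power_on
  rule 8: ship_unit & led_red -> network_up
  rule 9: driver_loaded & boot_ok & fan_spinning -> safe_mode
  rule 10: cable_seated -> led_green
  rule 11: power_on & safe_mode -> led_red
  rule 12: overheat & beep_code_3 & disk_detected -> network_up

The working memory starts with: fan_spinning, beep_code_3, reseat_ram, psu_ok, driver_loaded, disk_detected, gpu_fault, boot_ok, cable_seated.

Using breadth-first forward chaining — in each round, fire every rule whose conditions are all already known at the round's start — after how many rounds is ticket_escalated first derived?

4

Round 1 fires rule 3, rule 7, rule 9, rule 10, giving overheat, power_on, safe_mode, led_green.
Round 2 fires rule 11, rule 12, giving led_red, network_up.
Round 3 fires rule 4, rule 6, giving bios_posted, replace_psu.
Round 4 fires rule 1, giving ticket_escalated.
ticket_escalated first appears in round 4.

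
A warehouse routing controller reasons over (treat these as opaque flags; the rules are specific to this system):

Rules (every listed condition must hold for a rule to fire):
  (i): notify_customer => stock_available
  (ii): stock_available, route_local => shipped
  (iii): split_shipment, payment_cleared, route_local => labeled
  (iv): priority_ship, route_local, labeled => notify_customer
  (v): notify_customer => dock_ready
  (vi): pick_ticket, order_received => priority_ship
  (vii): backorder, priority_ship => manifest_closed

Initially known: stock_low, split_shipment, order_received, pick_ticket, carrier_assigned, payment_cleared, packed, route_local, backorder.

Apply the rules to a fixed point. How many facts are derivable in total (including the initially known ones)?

16

[1] (iii) [split_shipment, payment_cleared, route_local => labeled]; (vi) [pick_ticket, order_received => priority_ship]. ⇒ new: labeled, priority_ship.
[2] (iv) [priority_ship, route_local, labeled => notify_customer]; (vii) [backorder, priority_ship => manifest_closed]. ⇒ new: notify_customer, manifest_closed.
[3] (i) [notify_customer => stock_available]; (v) [notify_customer => dock_ready]. ⇒ new: stock_available, dock_ready.
[4] (ii) [stock_available, route_local => shipped]. ⇒ new: shipped.
Closure: {backorder, carrier_assigned, dock_ready, labeled, manifest_closed, notify_customer, order_received, packed, payment_cleared, pick_ticket, priority_ship, route_local, shipped, split_shipment, stock_available, stock_low} — 16 facts.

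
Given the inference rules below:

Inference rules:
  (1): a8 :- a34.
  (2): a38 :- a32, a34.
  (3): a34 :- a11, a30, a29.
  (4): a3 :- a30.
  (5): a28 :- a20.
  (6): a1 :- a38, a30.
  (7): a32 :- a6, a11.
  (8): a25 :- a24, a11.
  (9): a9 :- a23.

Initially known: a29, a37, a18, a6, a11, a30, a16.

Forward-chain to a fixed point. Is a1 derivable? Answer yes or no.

Round 1 — (3), (4), (7), derive a34, a3, a32.
Round 2 — (1), (2), derive a8, a38.
Round 3 — (6), derive a1.
a1 appears in round 3, so it is derivable.

yes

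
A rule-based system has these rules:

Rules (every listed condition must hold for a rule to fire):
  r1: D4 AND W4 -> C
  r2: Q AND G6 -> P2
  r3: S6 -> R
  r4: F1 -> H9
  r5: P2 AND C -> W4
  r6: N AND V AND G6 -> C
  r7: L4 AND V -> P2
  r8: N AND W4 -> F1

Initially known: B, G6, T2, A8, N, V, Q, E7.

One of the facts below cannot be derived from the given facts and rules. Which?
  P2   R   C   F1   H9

R

[1] r2 [Q AND G6 -> P2]; r6 [N AND V AND G6 -> C]. ⇒ new: P2, C.
[2] r5 [P2 AND C -> W4]. ⇒ new: W4.
[3] r8 [N AND W4 -> F1]. ⇒ new: F1.
[4] r4 [F1 -> H9]. ⇒ new: H9.
Derived: F1 (round 3), C (round 1), P2 (round 1), H9 (round 4). R never appears in any round.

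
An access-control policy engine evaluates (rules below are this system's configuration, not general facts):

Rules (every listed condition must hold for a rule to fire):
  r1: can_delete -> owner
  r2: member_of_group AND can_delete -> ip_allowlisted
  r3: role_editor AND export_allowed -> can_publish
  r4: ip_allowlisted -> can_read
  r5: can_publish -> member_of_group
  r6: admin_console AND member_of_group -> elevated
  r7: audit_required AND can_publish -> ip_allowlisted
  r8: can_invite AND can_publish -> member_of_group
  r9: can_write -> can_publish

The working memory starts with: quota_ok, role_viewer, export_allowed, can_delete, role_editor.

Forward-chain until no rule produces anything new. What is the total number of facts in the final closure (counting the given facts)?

Round 1: r1 [can_delete -> owner]; r3 [role_editor AND export_allowed -> can_publish]. Adds owner, can_publish.
Round 2: r5 [can_publish -> member_of_group]. Adds member_of_group.
Round 3: r2 [member_of_group AND can_delete -> ip_allowlisted]. Adds ip_allowlisted.
Round 4: r4 [ip_allowlisted -> can_read]. Adds can_read.
Closure: {can_delete, can_publish, can_read, export_allowed, ip_allowlisted, member_of_group, owner, quota_ok, role_editor, role_viewer} — 10 facts.

10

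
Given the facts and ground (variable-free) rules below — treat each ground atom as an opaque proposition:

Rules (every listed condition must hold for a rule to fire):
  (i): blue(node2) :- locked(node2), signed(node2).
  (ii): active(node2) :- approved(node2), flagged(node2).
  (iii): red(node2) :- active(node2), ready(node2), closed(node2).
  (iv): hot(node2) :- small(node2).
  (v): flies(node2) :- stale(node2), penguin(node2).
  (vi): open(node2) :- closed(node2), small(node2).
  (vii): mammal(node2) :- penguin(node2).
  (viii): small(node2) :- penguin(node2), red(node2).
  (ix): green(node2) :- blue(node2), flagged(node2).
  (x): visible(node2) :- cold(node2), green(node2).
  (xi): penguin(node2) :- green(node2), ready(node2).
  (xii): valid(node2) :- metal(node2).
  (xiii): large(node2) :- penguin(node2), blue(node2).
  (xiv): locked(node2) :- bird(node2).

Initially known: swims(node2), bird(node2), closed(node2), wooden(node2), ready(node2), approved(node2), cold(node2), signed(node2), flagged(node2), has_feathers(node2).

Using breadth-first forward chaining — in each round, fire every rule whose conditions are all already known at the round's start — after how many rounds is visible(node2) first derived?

4

[1] (ii) [active(node2) :- approved(node2), flagged(node2).]; (xiv) [locked(node2) :- bird(node2).]. ⇒ new: active(node2), locked(node2).
[2] (i) [blue(node2) :- locked(node2), signed(node2).]; (iii) [red(node2) :- active(node2), ready(node2), closed(node2).]. ⇒ new: blue(node2), red(node2).
[3] (ix) [green(node2) :- blue(node2), flagged(node2).]. ⇒ new: green(node2).
[4] (x) [visible(node2) :- cold(node2), green(node2).]; (xi) [penguin(node2) :- green(node2), ready(node2).]. ⇒ new: visible(node2), penguin(node2).
visible(node2) first appears in round 4.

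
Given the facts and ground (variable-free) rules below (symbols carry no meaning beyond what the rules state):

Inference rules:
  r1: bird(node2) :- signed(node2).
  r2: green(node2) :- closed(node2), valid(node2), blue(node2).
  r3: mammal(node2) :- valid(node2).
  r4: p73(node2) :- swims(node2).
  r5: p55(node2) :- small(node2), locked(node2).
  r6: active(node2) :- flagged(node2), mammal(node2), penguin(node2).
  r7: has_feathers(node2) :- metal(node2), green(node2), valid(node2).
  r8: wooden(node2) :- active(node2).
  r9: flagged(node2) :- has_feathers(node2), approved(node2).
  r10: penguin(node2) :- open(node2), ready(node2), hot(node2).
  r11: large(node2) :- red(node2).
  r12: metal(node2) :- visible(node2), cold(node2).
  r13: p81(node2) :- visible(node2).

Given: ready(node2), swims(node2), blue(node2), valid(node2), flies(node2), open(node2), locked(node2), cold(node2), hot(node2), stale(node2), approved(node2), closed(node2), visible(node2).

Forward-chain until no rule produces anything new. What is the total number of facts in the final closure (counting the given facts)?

23

Round 1 — r2, r3, r4, r10, r12, r13, derive green(node2), mammal(node2), p73(node2), penguin(node2), metal(node2), p81(node2).
Round 2 — r7, derive has_feathers(node2).
Round 3 — r9, derive flagged(node2).
Round 4 — r6, derive active(node2).
Round 5 — r8, derive wooden(node2).
Closure: {active(node2), approved(node2), blue(node2), closed(node2), cold(node2), flagged(node2), flies(node2), green(node2), has_feathers(node2), hot(node2), locked(node2), mammal(node2), metal(node2), open(node2), p73(node2), p81(node2), penguin(node2), ready(node2), stale(node2), swims(node2), valid(node2), visible(node2), wooden(node2)} — 23 facts.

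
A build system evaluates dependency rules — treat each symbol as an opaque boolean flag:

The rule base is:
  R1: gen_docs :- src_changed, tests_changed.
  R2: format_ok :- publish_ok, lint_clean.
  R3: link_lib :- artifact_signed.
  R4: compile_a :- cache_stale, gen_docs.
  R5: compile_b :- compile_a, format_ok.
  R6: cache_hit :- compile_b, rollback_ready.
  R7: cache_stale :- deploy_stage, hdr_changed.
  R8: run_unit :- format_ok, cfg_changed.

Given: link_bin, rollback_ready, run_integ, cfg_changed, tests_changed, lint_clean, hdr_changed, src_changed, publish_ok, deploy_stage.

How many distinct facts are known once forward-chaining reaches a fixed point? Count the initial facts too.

[1] R1 [gen_docs :- src_changed, tests_changed.]; R2 [format_ok :- publish_ok, lint_clean.]; R7 [cache_stale :- deploy_stage, hdr_changed.]. ⇒ new: gen_docs, format_ok, cache_stale.
[2] R4 [compile_a :- cache_stale, gen_docs.]; R8 [run_unit :- format_ok, cfg_changed.]. ⇒ new: compile_a, run_unit.
[3] R5 [compile_b :- compile_a, format_ok.]. ⇒ new: compile_b.
[4] R6 [cache_hit :- compile_b, rollback_ready.]. ⇒ new: cache_hit.
Closure: {cache_hit, cache_stale, cfg_changed, compile_a, compile_b, deploy_stage, format_ok, gen_docs, hdr_changed, link_bin, lint_clean, publish_ok, rollback_ready, run_integ, run_unit, src_changed, tests_changed} — 17 facts.

17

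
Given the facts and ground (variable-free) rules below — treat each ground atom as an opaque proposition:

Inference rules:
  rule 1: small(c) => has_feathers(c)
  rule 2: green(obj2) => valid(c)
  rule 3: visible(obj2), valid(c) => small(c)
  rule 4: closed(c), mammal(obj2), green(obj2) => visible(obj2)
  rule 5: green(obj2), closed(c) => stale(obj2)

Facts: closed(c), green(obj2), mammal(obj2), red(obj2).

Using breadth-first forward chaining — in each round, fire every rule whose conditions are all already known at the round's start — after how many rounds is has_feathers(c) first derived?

3

Round 1: rule 2 [green(obj2) => valid(c)]; rule 4 [closed(c), mammal(obj2), green(obj2) => visible(obj2)]; rule 5 [green(obj2), closed(c) => stale(obj2)]. Adds valid(c), visible(obj2), stale(obj2).
Round 2: rule 3 [visible(obj2), valid(c) => small(c)]. Adds small(c).
Round 3: rule 1 [small(c) => has_feathers(c)]. Adds has_feathers(c).
has_feathers(c) first appears in round 3.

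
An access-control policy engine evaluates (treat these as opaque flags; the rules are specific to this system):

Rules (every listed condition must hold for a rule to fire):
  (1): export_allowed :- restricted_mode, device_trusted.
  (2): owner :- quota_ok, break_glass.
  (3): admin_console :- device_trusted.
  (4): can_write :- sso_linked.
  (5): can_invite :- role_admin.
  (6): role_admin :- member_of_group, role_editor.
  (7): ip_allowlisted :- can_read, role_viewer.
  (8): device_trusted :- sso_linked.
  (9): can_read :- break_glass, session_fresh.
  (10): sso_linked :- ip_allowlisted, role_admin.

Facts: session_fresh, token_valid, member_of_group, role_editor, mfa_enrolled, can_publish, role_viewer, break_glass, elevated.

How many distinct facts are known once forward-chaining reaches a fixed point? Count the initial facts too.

17

Round 1: (6) [role_admin :- member_of_group, role_editor.]; (9) [can_read :- break_glass, session_fresh.]. Adds role_admin, can_read.
Round 2: (5) [can_invite :- role_admin.]; (7) [ip_allowlisted :- can_read, role_viewer.]. Adds can_invite, ip_allowlisted.
Round 3: (10) [sso_linked :- ip_allowlisted, role_admin.]. Adds sso_linked.
Round 4: (4) [can_write :- sso_linked.]; (8) [device_trusted :- sso_linked.]. Adds can_write, device_trusted.
Round 5: (3) [admin_console :- device_trusted.]. Adds admin_console.
Closure: {admin_console, break_glass, can_invite, can_publish, can_read, can_write, device_trusted, elevated, ip_allowlisted, member_of_group, mfa_enrolled, role_admin, role_editor, role_viewer, session_fresh, sso_linked, token_valid} — 17 facts.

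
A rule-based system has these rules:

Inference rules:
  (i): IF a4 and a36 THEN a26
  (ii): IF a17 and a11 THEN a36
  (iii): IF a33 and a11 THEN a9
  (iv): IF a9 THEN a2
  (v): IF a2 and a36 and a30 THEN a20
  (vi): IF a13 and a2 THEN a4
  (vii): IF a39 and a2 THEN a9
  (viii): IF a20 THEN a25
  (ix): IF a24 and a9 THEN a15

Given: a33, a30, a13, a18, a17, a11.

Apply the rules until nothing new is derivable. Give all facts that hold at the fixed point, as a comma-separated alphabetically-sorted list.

Round 1 — (ii), (iii), derive a36, a9.
Round 2 — (iv), derive a2.
Round 3 — (v), (vi), derive a20, a4.
Round 4 — (i), (viii), derive a26, a25.

a11, a13, a17, a18, a2, a20, a25, a26, a30, a33, a36, a4, a9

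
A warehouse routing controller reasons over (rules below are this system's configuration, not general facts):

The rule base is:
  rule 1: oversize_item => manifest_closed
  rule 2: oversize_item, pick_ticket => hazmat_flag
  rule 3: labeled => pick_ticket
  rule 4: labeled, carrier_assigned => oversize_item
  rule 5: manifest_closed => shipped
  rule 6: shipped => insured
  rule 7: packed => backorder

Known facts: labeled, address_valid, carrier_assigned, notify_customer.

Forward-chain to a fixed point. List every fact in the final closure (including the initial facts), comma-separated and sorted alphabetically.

address_valid, carrier_assigned, hazmat_flag, insured, labeled, manifest_closed, notify_customer, oversize_item, pick_ticket, shipped

Round 1 fires rule 3, rule 4, giving pick_ticket, oversize_item.
Round 2 fires rule 1, rule 2, giving manifest_closed, hazmat_flag.
Round 3 fires rule 5, giving shipped.
Round 4 fires rule 6, giving insured.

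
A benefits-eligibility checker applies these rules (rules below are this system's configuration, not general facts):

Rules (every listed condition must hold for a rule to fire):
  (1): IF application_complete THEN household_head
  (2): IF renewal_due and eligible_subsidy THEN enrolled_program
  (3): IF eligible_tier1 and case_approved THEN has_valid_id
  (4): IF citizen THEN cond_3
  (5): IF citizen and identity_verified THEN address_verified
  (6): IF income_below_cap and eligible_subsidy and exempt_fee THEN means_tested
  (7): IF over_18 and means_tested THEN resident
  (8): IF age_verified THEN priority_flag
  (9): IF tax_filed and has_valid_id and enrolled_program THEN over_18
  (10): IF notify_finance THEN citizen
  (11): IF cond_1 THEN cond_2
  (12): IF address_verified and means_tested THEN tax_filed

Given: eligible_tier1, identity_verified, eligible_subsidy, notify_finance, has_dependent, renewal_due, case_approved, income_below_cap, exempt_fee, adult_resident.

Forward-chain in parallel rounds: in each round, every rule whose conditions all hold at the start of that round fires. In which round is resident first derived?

Round 1: (2) [IF renewal_due and eligible_subsidy THEN enrolled_program]; (3) [IF eligible_tier1 and case_approved THEN has_valid_id]; (6) [IF income_below_cap and eligible_subsidy and exempt_fee THEN means_tested]; (10) [IF notify_finance THEN citizen]. New: enrolled_program, has_valid_id, means_tested, citizen.
Round 2: (4) [IF citizen THEN cond_3]; (5) [IF citizen and identity_verified THEN address_verified]. New: cond_3, address_verified.
Round 3: (12) [IF address_verified and means_tested THEN tax_filed]. New: tax_filed.
Round 4: (9) [IF tax_filed and has_valid_id and enrolled_program THEN over_18]. New: over_18.
Round 5: (7) [IF over_18 and means_tested THEN resident]. New: resident.
resident first appears in round 5.

5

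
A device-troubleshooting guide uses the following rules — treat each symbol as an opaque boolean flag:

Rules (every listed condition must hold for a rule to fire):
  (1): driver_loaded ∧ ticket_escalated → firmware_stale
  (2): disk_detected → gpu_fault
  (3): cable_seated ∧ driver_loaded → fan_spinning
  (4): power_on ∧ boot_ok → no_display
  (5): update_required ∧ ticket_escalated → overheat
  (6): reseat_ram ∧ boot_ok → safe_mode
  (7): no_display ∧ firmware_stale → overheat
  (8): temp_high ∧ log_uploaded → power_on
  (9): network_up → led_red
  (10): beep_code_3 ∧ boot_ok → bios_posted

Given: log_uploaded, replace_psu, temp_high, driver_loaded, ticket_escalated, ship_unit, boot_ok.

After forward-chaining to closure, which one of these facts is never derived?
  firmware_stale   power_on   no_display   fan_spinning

[1] (1) [driver_loaded ∧ ticket_escalated → firmware_stale]; (8) [temp_high ∧ log_uploaded → power_on]. ⇒ new: firmware_stale, power_on.
[2] (4) [power_on ∧ boot_ok → no_display]. ⇒ new: no_display.
[3] (7) [no_display ∧ firmware_stale → overheat]. ⇒ new: overheat.
Derived: firmware_stale (round 1), power_on (round 1), no_display (round 2). fan_spinning never appears in any round.

fan_spinning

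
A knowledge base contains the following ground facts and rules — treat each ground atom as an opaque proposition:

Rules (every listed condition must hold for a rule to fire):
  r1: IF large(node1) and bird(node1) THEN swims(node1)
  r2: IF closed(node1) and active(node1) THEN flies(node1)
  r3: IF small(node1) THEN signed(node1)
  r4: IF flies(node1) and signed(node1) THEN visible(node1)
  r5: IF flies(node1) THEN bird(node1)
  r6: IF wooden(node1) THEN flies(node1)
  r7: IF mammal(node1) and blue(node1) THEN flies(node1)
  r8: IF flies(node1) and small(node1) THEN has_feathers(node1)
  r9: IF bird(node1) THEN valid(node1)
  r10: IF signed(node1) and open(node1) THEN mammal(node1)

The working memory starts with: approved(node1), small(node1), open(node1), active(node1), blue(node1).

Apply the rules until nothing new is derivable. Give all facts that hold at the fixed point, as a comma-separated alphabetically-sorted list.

active(node1), approved(node1), bird(node1), blue(node1), flies(node1), has_feathers(node1), mammal(node1), open(node1), signed(node1), small(node1), valid(node1), visible(node1)

Round 1 — r3, derive signed(node1).
Round 2 — r10, derive mammal(node1).
Round 3 — r7, derive flies(node1).
Round 4 — r4, r5, r8, derive visible(node1), bird(node1), has_feathers(node1).
Round 5 — r9, derive valid(node1).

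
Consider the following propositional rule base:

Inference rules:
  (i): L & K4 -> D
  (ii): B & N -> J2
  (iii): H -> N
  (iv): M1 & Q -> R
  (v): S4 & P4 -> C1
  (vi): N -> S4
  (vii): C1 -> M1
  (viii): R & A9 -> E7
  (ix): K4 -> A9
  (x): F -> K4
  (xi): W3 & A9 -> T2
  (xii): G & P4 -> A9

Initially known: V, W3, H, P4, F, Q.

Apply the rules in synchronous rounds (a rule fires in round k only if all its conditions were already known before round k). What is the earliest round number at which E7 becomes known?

6

Round 1 — (iii), (x), derive N, K4.
Round 2 — (vi), (ix), derive S4, A9.
Round 3 — (v), (xi), derive C1, T2.
Round 4 — (vii), derive M1.
Round 5 — (iv), derive R.
Round 6 — (viii), derive E7.
E7 first appears in round 6.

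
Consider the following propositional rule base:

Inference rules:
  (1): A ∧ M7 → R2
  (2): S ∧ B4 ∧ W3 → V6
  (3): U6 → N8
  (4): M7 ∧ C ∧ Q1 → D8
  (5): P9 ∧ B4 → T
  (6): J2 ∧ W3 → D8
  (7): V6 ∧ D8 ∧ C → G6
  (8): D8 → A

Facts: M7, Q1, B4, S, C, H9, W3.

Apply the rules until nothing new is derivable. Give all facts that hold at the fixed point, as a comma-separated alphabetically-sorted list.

Round 1: (2) [S ∧ B4 ∧ W3 → V6]; (4) [M7 ∧ C ∧ Q1 → D8]. New: V6, D8.
Round 2: (7) [V6 ∧ D8 ∧ C → G6]; (8) [D8 → A]. New: G6, A.
Round 3: (1) [A ∧ M7 → R2]. New: R2.

A, B4, C, D8, G6, H9, M7, Q1, R2, S, V6, W3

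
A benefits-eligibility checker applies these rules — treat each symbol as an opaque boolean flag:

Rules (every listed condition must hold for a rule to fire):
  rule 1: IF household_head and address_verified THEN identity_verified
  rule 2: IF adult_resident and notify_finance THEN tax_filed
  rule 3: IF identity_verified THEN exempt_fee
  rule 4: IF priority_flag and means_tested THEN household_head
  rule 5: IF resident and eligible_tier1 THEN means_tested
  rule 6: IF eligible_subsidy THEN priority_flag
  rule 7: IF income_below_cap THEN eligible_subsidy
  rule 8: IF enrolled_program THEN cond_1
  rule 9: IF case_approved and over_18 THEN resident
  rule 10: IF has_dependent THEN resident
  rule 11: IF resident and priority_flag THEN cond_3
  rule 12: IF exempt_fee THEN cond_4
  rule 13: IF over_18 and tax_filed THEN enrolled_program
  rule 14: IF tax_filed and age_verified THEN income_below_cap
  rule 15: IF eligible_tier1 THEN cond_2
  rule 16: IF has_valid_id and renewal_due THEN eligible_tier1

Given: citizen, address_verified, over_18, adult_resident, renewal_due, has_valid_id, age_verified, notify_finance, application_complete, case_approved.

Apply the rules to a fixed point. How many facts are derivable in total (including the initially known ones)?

Round 1 fires rule 2, rule 9, rule 16, giving tax_filed, resident, eligible_tier1.
Round 2 fires rule 5, rule 13, rule 14, rule 15, giving means_tested, enrolled_program, income_below_cap, cond_2.
Round 3 fires rule 7, rule 8, giving eligible_subsidy, cond_1.
Round 4 fires rule 6, giving priority_flag.
Round 5 fires rule 4, rule 11, giving household_head, cond_3.
Round 6 fires rule 1, giving identity_verified.
Round 7 fires rule 3, giving exempt_fee.
Round 8 fires rule 12, giving cond_4.
Closure: {address_verified, adult_resident, age_verified, application_complete, case_approved, citizen, cond_1, cond_2, cond_3, cond_4, eligible_subsidy, eligible_tier1, enrolled_program, exempt_fee, has_valid_id, household_head, identity_verified, income_below_cap, means_tested, notify_finance, over_18, priority_flag, renewal_due, resident, tax_filed} — 25 facts.

25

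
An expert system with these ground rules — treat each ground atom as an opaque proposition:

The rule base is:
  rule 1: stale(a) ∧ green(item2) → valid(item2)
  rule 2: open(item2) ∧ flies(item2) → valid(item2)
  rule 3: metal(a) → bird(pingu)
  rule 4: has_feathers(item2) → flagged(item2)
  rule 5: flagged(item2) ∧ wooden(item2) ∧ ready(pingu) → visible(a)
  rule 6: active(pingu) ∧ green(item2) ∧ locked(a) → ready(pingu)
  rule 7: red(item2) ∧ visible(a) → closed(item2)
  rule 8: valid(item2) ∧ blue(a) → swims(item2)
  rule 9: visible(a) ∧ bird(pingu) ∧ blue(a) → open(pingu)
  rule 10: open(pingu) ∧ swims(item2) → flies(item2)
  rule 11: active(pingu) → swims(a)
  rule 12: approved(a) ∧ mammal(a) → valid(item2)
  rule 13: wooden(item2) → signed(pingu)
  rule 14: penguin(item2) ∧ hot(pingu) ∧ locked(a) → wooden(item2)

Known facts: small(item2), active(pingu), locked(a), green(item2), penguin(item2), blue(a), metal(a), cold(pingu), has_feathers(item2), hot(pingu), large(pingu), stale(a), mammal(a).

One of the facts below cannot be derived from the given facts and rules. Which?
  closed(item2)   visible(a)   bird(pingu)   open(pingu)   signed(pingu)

Round 1 — rule 1, rule 3, rule 4, rule 6, rule 11, rule 14, derive valid(item2), bird(pingu), flagged(item2), ready(pingu), swims(a), wooden(item2).
Round 2 — rule 5, rule 8, rule 13, derive visible(a), swims(item2), signed(pingu).
Round 3 — rule 9, derive open(pingu).
Round 4 — rule 10, derive flies(item2).
Derived: signed(pingu) (round 2), visible(a) (round 2), open(pingu) (round 3), bird(pingu) (round 1). closed(item2) never appears in any round.

closed(item2)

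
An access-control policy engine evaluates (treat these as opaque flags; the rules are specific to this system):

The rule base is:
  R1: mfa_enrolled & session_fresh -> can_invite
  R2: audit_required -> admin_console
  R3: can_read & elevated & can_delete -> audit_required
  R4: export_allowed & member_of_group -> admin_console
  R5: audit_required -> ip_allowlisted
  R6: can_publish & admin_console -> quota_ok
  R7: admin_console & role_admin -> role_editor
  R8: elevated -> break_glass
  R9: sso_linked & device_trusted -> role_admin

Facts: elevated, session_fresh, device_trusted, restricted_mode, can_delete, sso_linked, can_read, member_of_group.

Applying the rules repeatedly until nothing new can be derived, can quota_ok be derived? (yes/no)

no

[1] R3 [can_read & elevated & can_delete -> audit_required]; R8 [elevated -> break_glass]; R9 [sso_linked & device_trusted -> role_admin]. ⇒ new: audit_required, break_glass, role_admin.
[2] R2 [audit_required -> admin_console]; R5 [audit_required -> ip_allowlisted]. ⇒ new: admin_console, ip_allowlisted.
[3] R7 [admin_console & role_admin -> role_editor]. ⇒ new: role_editor.
Fixed point reached. quota_ok is concluded only by R6; R6 needs can_publish (never derived).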